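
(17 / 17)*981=981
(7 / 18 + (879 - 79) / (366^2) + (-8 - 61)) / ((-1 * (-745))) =-919007 / 9979722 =-0.09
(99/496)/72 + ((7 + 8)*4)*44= 10475531/3968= 2640.00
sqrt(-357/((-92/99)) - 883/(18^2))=sqrt(65376902)/414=19.53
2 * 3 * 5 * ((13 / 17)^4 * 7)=5997810 / 83521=71.81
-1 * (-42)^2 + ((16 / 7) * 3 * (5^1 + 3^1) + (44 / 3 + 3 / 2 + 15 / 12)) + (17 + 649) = -86161 / 84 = -1025.73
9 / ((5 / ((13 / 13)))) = 9 / 5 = 1.80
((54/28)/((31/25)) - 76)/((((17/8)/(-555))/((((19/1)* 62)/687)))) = 908529080/27251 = 33339.29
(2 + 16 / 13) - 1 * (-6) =120 / 13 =9.23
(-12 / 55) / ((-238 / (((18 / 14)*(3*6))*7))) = 972 / 6545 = 0.15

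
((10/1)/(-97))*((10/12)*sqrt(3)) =-25*sqrt(3)/291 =-0.15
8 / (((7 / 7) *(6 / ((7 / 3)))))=28 / 9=3.11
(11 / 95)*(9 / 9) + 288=27371 / 95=288.12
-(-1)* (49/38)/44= 49/1672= 0.03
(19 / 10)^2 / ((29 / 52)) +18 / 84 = 67877 / 10150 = 6.69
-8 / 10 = -4 / 5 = -0.80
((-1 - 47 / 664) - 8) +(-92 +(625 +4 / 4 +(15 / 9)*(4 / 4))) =1048979 / 1992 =526.60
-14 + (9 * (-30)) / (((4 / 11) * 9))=-193 / 2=-96.50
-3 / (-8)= 3 / 8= 0.38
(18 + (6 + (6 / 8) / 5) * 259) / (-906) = -10739 / 6040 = -1.78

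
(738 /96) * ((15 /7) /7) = 1845 /784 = 2.35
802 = 802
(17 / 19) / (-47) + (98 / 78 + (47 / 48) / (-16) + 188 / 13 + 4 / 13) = 142164649 / 8915712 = 15.95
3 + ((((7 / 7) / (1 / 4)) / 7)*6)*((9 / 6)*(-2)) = -51 / 7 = -7.29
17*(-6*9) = -918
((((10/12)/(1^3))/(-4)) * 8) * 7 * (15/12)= -175/12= -14.58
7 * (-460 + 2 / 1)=-3206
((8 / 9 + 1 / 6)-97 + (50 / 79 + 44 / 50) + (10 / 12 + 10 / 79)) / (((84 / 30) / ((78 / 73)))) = -21598954 / 605535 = -35.67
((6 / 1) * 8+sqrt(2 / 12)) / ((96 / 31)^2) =961 * sqrt(6) / 55296+961 / 192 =5.05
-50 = -50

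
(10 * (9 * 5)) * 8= 3600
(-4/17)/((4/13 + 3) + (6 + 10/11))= -572/24837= -0.02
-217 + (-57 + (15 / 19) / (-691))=-3597361 / 13129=-274.00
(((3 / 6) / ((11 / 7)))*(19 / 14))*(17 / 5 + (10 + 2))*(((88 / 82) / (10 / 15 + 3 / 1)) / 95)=0.02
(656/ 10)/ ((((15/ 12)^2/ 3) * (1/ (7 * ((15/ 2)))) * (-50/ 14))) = -1157184/ 625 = -1851.49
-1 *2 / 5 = -2 / 5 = -0.40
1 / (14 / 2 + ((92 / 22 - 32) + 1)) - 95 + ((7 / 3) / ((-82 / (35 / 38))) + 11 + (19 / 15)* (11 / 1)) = -119118813 / 1698220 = -70.14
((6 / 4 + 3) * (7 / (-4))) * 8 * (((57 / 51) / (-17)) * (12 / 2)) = 7182 / 289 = 24.85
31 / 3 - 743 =-2198 / 3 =-732.67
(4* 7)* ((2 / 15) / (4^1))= 14 / 15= 0.93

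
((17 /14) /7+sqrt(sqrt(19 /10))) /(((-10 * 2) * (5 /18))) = -9 * 10^(3 /4) * 19^(1 /4) /500 - 153 /4900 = -0.24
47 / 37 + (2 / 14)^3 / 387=6238864 / 4911417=1.27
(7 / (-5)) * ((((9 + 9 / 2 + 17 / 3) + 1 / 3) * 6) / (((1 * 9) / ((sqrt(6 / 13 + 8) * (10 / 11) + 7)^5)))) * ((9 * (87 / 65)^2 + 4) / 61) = -517287693007421 / 2027007125 - 75359952052406 * sqrt(1430) / 11594480755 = -500983.87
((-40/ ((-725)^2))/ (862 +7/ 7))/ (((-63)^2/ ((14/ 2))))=-8/ 51439870125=-0.00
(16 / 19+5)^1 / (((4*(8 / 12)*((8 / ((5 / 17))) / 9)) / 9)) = 134865 / 20672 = 6.52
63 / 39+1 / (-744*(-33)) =515605 / 319176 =1.62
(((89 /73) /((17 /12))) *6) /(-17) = -6408 /21097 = -0.30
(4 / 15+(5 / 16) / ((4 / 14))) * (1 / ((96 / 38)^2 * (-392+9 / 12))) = -235733 / 432691200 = -0.00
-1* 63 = -63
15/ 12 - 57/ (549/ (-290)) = 31.36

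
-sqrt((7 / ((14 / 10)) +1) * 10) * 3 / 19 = -6 * sqrt(15) / 19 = -1.22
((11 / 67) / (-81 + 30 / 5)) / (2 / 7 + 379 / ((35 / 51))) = -77 / 19435695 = -0.00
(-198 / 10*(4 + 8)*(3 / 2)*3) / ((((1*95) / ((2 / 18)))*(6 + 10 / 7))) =-2079 / 12350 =-0.17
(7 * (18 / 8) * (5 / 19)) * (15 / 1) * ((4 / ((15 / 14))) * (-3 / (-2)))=6615 / 19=348.16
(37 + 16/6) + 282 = 965/3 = 321.67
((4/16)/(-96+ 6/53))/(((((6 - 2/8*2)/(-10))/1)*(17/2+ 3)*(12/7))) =265/1102068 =0.00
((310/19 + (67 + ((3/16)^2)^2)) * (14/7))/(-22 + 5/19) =-103745027/13533184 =-7.67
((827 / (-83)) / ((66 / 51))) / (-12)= 14059 / 21912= 0.64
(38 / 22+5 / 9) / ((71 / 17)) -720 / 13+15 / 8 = -38716817 / 731016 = -52.96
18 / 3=6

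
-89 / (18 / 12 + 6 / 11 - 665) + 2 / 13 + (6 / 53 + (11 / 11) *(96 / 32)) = 34179897 / 10049065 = 3.40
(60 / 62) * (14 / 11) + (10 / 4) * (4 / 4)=3.73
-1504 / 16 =-94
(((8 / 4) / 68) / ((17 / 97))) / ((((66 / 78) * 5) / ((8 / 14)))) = 2522 / 111265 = 0.02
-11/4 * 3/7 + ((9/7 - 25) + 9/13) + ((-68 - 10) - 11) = -41205/364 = -113.20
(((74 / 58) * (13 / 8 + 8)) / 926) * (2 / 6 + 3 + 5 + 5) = 14245 / 80562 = 0.18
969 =969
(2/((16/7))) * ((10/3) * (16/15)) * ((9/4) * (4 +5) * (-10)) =-630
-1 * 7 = -7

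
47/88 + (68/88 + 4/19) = 2537/1672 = 1.52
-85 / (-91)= 85 / 91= 0.93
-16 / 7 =-2.29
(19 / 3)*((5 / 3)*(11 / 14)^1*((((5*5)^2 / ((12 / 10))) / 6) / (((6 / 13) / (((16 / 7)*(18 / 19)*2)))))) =8937500 / 1323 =6755.48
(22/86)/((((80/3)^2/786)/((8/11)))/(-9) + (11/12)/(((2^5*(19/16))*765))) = -411282360/222173303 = -1.85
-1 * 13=-13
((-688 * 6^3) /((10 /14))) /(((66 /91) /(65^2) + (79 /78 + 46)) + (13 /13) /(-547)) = -262528772163840 /59320893937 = -4425.57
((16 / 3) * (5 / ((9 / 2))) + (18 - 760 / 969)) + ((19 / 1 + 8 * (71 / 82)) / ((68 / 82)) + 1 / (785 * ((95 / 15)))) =744932429 / 13691970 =54.41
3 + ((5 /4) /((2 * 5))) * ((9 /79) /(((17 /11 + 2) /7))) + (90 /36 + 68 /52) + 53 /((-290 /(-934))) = 211497851 /1191320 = 177.53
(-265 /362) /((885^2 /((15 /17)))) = -53 /64266222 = -0.00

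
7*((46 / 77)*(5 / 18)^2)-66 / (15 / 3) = -114737 / 8910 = -12.88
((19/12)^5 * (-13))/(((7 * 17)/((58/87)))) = -32189287/44416512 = -0.72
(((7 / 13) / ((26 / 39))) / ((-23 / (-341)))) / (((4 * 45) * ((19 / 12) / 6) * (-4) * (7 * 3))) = -341 / 113620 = -0.00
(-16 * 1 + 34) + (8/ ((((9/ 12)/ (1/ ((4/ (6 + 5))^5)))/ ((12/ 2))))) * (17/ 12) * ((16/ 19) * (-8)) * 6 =-10951126/ 19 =-576375.05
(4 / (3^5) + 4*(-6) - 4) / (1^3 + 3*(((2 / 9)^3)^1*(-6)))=-1360 / 39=-34.87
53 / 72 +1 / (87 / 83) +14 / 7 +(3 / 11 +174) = 4087451 / 22968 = 177.96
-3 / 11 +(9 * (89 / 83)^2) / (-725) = -15767754 / 54939775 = -0.29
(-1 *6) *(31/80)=-93/40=-2.32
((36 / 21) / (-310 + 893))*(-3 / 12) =-3 / 4081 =-0.00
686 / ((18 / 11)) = 3773 / 9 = 419.22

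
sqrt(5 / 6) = 0.91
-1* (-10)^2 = -100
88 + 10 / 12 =88.83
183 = 183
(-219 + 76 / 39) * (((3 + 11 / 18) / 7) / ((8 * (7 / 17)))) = -719525 / 21168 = -33.99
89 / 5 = 17.80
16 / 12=4 / 3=1.33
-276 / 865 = -0.32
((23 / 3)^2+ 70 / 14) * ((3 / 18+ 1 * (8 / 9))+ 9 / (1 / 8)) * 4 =1509620 / 81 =18637.28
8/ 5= 1.60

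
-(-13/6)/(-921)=-13/5526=-0.00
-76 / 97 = -0.78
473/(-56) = -8.45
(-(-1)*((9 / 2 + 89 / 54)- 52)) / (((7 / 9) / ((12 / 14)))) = -2476 / 49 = -50.53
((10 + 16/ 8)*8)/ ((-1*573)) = -32/ 191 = -0.17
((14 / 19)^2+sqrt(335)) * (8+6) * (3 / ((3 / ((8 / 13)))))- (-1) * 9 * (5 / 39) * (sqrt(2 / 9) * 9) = 21952 / 4693+45 * sqrt(2) / 13+112 * sqrt(335) / 13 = 167.26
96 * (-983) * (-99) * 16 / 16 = 9342432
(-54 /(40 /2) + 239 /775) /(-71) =3707 /110050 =0.03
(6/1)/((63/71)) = 142/21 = 6.76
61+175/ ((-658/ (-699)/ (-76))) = -661183/ 47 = -14067.72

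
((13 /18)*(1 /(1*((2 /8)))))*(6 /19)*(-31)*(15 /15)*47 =-75764 /57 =-1329.19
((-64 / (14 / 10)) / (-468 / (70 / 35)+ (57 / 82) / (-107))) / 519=2807680 / 7459177509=0.00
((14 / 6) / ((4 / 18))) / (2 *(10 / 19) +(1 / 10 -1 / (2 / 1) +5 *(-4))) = -1995 / 3676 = -0.54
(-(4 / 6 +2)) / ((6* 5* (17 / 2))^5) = -8 / 3234611728125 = -0.00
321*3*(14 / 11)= 13482 / 11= 1225.64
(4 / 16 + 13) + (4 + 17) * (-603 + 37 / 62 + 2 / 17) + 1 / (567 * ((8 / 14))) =-539339320 / 42687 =-12634.74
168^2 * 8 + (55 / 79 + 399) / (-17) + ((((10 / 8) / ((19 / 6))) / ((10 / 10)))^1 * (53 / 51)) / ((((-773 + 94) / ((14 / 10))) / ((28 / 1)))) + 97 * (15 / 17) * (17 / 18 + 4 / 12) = 3354487673467 / 14850894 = 225877.83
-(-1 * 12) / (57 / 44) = 176 / 19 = 9.26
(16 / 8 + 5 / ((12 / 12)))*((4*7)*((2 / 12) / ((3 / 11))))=1078 / 9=119.78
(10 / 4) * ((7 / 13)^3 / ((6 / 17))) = 29155 / 26364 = 1.11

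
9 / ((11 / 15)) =135 / 11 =12.27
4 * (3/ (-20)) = -3/ 5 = -0.60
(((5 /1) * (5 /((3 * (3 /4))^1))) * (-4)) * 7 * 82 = -229600 /9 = -25511.11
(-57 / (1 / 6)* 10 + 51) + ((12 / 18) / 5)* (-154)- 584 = -59603 / 15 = -3973.53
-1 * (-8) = 8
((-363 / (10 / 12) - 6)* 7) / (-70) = 1104 / 25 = 44.16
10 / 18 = 5 / 9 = 0.56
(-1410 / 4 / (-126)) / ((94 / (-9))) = -15 / 56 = -0.27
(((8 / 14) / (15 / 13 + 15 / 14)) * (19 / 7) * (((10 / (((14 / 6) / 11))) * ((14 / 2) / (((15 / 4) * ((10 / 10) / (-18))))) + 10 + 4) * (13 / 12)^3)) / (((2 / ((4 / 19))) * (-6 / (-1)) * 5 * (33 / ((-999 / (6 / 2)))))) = 165910849 / 3367980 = 49.26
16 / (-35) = -16 / 35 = -0.46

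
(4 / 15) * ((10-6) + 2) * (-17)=-136 / 5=-27.20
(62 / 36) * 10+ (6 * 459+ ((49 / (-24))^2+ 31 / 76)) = 3375371 / 1216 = 2775.80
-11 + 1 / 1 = -10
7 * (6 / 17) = 42 / 17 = 2.47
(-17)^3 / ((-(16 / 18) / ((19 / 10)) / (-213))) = -178946199 / 80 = -2236827.49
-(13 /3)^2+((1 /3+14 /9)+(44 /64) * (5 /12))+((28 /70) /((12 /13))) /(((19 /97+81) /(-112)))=-97537303 /5670720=-17.20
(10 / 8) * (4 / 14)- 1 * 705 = -9865 / 14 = -704.64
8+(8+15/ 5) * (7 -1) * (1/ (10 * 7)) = 8.94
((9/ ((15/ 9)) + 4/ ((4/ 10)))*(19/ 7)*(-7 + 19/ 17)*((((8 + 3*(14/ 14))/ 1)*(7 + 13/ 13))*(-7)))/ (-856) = -321860/ 1819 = -176.94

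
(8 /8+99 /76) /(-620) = -35 /9424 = -0.00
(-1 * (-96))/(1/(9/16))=54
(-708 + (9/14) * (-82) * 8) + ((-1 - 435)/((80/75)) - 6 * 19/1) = -46269/28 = -1652.46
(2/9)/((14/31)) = 31/63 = 0.49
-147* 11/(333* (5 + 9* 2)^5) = -539/714434073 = -0.00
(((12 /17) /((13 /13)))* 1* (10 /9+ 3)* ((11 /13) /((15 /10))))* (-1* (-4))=13024 /1989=6.55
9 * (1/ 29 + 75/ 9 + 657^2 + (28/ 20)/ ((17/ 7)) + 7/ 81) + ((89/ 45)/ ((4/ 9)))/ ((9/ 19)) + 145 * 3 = 344787438367/ 88740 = 3885366.67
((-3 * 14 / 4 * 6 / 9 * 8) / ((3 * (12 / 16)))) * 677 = -151648 / 9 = -16849.78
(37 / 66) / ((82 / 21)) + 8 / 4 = 2.14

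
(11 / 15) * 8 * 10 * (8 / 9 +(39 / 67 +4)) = 580624 / 1809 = 320.96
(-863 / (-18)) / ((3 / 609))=175189 / 18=9732.72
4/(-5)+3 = 11/5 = 2.20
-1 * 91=-91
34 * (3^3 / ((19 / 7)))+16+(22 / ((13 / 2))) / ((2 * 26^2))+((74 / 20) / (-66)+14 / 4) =9853585409 / 27550380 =357.66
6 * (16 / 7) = 96 / 7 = 13.71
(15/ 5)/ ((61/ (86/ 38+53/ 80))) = 13341/ 92720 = 0.14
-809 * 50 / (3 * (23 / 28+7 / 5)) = -5663000 / 933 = -6069.67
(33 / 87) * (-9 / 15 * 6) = -1.37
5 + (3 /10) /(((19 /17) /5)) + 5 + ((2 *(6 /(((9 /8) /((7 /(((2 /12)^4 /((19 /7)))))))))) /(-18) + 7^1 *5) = -552735 /38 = -14545.66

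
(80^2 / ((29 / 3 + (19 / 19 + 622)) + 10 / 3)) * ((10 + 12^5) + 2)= 2504090.57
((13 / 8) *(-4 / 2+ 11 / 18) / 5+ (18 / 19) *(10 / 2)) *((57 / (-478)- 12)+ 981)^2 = 14706630859375 / 3655744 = 4022883.13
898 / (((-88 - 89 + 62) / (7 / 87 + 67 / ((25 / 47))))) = -984.21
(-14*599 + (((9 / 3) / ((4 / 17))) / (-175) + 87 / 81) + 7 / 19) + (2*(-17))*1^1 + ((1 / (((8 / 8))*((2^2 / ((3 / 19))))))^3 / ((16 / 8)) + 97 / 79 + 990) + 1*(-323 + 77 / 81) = -7618893738113237 / 983152598400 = -7749.45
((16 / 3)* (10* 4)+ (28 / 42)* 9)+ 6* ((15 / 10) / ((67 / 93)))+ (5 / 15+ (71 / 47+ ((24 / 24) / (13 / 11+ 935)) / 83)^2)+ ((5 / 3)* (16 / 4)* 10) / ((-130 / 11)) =964836158922107998261 / 4216936733198290452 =228.80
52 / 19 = 2.74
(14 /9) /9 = 14 /81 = 0.17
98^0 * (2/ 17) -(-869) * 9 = 132959/ 17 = 7821.12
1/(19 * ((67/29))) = 29/1273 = 0.02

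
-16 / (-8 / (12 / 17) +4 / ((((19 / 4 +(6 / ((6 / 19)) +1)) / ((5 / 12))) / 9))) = 88 / 59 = 1.49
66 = 66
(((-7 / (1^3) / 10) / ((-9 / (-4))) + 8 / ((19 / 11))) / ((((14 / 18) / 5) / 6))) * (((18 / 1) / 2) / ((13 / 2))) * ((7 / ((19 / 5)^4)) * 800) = 6196.97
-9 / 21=-3 / 7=-0.43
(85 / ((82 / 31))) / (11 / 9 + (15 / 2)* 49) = 0.09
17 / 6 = 2.83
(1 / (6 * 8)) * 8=0.17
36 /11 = 3.27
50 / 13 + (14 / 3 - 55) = -46.49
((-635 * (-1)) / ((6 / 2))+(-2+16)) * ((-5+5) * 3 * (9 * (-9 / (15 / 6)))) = 0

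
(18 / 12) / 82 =3 / 164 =0.02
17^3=4913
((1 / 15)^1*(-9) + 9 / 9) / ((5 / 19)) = 38 / 25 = 1.52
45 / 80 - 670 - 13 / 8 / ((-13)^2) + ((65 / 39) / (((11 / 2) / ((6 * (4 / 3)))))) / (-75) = -68929603 / 102960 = -669.48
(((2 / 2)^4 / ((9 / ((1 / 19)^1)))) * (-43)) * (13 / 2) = -1.63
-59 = -59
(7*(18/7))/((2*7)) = 9/7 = 1.29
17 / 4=4.25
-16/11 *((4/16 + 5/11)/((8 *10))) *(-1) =31/2420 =0.01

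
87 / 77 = 1.13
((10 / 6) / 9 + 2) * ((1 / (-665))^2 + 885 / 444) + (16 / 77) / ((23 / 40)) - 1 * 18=-5938624238579 / 447084168300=-13.28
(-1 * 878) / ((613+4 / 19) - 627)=8341 / 131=63.67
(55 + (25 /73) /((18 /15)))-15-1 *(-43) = 36479 /438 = 83.29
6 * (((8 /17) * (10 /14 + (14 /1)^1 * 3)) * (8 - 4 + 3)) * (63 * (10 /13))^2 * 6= 2629065600 /221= 11896224.43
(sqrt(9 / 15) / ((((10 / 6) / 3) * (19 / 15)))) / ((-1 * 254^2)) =-0.00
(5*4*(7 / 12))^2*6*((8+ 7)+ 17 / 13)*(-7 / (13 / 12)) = -14543200 / 169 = -86054.44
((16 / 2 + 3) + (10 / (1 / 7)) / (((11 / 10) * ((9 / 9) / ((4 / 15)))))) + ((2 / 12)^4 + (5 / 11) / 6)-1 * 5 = 328547 / 14256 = 23.05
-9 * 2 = -18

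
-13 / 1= -13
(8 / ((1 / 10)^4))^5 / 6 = 546133333333333333333333.30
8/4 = 2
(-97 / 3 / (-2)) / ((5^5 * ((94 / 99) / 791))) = 2531991 / 587500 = 4.31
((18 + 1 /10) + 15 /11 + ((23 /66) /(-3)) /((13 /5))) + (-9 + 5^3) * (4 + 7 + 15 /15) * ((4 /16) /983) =125076043 /6325605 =19.77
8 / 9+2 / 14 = 65 / 63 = 1.03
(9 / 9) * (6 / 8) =3 / 4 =0.75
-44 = -44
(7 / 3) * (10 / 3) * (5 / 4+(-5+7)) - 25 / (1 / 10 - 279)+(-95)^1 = -69.63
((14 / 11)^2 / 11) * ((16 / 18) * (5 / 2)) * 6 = 7840 / 3993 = 1.96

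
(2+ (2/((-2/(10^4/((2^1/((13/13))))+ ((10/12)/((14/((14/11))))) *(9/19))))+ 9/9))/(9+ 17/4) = -4177522/11077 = -377.13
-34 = -34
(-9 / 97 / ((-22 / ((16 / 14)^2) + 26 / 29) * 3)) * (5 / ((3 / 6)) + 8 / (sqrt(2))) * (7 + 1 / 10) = 131776 * sqrt(2) / 2392505 + 65888 / 478501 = 0.22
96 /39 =32 /13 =2.46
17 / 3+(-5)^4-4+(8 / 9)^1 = 5648 / 9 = 627.56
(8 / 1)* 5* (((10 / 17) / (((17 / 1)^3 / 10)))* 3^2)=36000 / 83521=0.43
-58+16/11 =-56.55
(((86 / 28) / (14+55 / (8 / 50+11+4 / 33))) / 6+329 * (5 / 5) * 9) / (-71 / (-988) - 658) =-10792539388891 / 2398058191389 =-4.50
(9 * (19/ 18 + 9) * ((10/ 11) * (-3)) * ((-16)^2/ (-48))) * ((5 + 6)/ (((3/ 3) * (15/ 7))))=20272/ 3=6757.33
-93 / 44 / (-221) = 93 / 9724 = 0.01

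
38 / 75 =0.51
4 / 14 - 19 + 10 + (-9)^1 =-124 / 7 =-17.71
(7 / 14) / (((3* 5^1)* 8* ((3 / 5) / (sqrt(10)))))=sqrt(10) / 144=0.02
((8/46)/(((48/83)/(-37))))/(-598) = 0.02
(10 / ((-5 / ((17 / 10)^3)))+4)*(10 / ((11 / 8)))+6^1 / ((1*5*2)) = -11487 / 275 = -41.77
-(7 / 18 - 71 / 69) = 265 / 414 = 0.64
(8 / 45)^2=64 / 2025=0.03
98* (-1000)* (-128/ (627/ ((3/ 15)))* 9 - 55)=1134036400/ 209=5426011.48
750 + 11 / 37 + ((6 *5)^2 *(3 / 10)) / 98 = 1365284 / 1813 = 753.05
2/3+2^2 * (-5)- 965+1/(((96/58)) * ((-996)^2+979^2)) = -984.33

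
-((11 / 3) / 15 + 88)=-3971 / 45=-88.24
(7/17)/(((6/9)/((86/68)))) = 0.78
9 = 9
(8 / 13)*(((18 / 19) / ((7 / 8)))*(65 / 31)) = 5760 / 4123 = 1.40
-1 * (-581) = 581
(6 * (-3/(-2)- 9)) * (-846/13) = 38070/13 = 2928.46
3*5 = 15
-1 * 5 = -5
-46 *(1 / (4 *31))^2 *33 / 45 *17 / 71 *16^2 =-137632 / 1023465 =-0.13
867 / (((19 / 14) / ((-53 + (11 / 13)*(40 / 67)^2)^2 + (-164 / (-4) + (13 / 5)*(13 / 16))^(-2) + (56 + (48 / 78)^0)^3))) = 92429001694036031146681524 / 769707831026213131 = 120083228.95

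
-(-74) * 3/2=111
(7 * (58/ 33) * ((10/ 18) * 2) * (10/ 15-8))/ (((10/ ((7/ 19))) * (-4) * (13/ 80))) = 113680/ 20007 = 5.68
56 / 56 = 1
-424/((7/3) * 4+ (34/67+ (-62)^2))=-42612/387311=-0.11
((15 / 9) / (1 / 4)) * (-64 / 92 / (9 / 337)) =-107840 / 621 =-173.66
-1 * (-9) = 9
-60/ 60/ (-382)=1/ 382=0.00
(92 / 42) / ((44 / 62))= 713 / 231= 3.09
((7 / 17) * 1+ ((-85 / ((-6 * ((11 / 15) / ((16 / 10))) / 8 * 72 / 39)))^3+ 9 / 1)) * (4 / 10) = 587188338368 / 610929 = 961140.06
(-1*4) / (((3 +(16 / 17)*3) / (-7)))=4.81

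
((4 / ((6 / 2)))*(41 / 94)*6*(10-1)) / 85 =1476 / 3995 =0.37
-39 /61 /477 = -13 /9699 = -0.00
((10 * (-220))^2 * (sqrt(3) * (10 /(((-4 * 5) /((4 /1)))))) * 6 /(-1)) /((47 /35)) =2032800000 * sqrt(3) /47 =74913040.03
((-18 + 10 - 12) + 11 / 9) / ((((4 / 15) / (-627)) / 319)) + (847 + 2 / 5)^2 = 1480233551 / 100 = 14802335.51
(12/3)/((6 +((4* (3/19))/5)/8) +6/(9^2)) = 20520/31241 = 0.66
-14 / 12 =-7 / 6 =-1.17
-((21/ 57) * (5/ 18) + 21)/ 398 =-7217/ 136116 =-0.05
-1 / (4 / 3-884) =3 / 2648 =0.00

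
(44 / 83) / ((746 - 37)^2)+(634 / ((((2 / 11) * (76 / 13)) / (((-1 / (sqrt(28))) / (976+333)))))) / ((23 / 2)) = 44 / 41722523 - 4121 * sqrt(7) / 1456084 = -0.01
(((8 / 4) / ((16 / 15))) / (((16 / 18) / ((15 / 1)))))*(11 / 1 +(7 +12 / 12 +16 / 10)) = 41715 / 64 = 651.80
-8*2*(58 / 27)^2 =-53824 / 729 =-73.83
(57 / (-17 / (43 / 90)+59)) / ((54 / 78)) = 559 / 159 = 3.52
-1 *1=-1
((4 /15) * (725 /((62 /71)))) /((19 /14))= 288260 /1767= 163.14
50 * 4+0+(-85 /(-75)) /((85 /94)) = 15094 /75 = 201.25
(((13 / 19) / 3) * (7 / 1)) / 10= 91 / 570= 0.16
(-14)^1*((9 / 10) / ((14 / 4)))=-18 / 5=-3.60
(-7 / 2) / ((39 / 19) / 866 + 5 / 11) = -7.66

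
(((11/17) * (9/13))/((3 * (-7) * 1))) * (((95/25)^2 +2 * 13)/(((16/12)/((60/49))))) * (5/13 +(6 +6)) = -6906141/703885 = -9.81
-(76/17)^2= -19.99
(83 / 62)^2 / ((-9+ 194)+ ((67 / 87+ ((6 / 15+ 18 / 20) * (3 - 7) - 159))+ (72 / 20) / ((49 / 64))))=146839035 / 2152605404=0.07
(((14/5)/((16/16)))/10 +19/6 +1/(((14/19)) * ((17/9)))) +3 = 63949/8925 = 7.17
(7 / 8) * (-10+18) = 7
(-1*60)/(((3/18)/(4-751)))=268920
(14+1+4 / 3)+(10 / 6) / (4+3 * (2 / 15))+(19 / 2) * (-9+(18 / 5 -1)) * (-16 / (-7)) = -282419 / 2310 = -122.26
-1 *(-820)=820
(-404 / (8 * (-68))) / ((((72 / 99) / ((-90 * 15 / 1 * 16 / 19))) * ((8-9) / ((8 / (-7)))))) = -2999700 / 2261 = -1326.71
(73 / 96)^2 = 5329 / 9216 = 0.58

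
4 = 4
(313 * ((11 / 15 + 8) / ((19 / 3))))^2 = 1681246009 / 9025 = 186287.65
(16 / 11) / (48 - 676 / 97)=0.04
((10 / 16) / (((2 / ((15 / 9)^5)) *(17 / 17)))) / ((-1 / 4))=-15625 / 972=-16.08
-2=-2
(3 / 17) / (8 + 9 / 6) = 6 / 323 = 0.02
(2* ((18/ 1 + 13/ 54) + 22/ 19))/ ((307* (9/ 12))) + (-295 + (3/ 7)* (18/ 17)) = -294.38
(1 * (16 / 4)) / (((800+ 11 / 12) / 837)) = 40176 / 9611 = 4.18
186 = 186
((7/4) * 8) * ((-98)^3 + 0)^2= 12401793332096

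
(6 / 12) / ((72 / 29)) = 29 / 144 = 0.20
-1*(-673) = 673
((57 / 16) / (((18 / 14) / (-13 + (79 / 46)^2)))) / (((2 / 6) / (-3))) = 8485533 / 33856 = 250.64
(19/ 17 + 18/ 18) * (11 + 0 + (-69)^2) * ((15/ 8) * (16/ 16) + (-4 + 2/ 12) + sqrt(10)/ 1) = -336426/ 17 + 171792 * sqrt(10)/ 17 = 12166.35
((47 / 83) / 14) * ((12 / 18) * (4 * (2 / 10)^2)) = 188 / 43575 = 0.00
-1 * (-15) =15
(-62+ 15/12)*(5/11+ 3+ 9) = -33291/44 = -756.61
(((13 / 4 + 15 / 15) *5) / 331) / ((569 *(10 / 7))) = 119 / 1506712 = 0.00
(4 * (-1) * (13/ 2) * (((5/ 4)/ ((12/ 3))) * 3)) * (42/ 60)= -273/ 16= -17.06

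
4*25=100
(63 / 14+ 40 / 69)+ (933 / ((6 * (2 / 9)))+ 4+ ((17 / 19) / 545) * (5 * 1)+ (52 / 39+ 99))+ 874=1683.17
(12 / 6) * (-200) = -400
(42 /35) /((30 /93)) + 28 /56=211 /50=4.22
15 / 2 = 7.50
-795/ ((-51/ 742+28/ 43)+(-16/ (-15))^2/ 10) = -28535928750/ 24989843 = -1141.90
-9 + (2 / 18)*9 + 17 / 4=-3.75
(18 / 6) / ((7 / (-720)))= -2160 / 7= -308.57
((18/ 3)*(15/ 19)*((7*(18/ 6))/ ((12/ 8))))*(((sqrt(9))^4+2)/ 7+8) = 25020/ 19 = 1316.84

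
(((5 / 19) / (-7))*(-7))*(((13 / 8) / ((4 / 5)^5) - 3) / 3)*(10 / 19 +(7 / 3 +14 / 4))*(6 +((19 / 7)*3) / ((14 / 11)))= 13.55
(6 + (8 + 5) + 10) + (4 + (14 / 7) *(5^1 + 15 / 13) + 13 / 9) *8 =20009 / 117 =171.02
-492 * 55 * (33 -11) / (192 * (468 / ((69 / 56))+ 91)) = -570515 / 86632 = -6.59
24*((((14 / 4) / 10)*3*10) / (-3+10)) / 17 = 2.12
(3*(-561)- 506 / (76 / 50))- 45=-39157 / 19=-2060.89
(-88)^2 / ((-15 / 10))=-15488 / 3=-5162.67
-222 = -222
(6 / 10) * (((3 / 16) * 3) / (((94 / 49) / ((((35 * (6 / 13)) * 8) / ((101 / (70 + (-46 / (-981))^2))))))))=11553506699 / 733188391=15.76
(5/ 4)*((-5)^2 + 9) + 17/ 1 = 119/ 2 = 59.50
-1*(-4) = 4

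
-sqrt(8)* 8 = -22.63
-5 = -5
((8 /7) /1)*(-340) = -2720 /7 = -388.57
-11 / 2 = -5.50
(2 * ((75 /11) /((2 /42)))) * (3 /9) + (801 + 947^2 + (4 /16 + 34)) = 39500547 /44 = 897739.70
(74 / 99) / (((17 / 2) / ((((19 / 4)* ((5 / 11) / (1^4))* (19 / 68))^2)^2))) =392744895323125 / 33718673528635392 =0.01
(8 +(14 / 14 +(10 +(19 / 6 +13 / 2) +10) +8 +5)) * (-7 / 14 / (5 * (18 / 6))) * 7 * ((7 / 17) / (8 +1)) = -1519 / 2754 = -0.55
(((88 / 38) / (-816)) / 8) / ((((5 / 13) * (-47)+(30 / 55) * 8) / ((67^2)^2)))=31697713333 / 60806688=521.29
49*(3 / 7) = 21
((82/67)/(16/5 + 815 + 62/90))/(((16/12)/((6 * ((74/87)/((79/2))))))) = 81918/565636445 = 0.00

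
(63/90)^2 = 0.49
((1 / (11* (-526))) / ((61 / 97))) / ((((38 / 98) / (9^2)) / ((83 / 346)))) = -31954419 / 2320267004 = -0.01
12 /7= 1.71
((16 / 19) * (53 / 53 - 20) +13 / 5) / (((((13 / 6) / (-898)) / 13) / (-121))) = -43680516 / 5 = -8736103.20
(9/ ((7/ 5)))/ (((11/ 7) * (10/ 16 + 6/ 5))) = 1800/ 803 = 2.24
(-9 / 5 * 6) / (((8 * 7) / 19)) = -513 / 140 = -3.66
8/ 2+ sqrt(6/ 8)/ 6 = sqrt(3)/ 12+ 4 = 4.14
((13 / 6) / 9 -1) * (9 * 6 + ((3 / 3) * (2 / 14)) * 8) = -41.87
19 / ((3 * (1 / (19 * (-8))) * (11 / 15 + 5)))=-7220 / 43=-167.91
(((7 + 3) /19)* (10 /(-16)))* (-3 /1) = 75 /76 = 0.99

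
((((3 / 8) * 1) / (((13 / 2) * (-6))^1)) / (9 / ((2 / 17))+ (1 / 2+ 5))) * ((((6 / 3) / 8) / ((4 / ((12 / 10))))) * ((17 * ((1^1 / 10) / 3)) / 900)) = -0.00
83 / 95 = 0.87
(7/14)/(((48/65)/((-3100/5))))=-10075/24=-419.79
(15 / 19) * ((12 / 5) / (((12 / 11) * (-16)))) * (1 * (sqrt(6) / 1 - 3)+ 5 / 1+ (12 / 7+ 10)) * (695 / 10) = -13761 / 133 - 4587 * sqrt(6) / 608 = -121.95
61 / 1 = 61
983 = 983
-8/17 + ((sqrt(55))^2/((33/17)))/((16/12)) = 1413/68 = 20.78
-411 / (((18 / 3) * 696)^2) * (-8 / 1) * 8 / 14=137 / 1271592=0.00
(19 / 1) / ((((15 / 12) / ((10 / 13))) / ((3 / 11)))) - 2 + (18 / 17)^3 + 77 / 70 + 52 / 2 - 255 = -1584440101 / 7025590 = -225.52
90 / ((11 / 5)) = 450 / 11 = 40.91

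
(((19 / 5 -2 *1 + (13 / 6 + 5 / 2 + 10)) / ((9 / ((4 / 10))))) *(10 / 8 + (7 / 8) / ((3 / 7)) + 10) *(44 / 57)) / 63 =0.12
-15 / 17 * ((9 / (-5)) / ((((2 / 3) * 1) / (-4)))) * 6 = -972 / 17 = -57.18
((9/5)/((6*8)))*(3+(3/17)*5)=99/680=0.15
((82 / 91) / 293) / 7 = 82 / 186641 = 0.00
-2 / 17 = -0.12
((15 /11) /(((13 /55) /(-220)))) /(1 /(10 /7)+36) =-165000 /4771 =-34.58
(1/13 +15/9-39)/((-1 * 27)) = 1453/1053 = 1.38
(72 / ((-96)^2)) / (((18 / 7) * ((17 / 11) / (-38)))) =-1463 / 19584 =-0.07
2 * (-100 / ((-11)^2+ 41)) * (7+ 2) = -100 / 9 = -11.11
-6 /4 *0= 0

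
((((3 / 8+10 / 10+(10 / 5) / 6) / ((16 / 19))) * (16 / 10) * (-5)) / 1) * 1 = -779 / 48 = -16.23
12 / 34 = 6 / 17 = 0.35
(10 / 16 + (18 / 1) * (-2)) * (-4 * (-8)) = -1132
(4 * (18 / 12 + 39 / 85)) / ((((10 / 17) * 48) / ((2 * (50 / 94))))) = 111 / 376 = 0.30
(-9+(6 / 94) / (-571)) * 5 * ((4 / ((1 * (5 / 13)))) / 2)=-6279936 / 26837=-234.00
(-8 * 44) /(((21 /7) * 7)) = -352 /21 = -16.76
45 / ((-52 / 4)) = -45 / 13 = -3.46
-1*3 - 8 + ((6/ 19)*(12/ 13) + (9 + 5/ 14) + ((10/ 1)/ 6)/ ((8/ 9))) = 7243/ 13832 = 0.52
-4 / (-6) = 2 / 3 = 0.67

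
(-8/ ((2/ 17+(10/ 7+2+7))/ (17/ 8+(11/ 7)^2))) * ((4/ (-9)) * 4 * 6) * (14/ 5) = 1959488/ 18825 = 104.09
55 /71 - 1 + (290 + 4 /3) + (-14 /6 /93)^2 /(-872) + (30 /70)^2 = 68787157229953 /236145307608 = 291.29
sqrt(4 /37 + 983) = 5 * sqrt(53835) /37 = 31.35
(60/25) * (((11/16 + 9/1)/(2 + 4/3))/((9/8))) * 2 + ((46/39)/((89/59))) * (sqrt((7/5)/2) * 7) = 9499 * sqrt(70)/17355 + 62/5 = 16.98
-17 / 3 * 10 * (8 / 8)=-170 / 3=-56.67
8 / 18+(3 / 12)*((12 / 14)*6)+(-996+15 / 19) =-993.48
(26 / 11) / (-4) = -13 / 22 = -0.59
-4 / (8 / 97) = -48.50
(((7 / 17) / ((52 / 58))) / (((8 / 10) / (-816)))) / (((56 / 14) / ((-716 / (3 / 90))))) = 32703300 / 13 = 2515638.46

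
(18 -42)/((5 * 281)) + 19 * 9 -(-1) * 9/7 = 1694262/9835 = 172.27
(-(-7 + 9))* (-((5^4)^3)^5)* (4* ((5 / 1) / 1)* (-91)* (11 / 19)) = -34729163989055678030126728117465972900390625000 / 19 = -1827850736266088317375091000000000000000000000.00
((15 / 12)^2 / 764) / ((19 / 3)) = 75 / 232256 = 0.00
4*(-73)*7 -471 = -2515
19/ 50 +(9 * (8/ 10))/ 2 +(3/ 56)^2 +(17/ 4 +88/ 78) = 28622423/ 3057600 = 9.36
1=1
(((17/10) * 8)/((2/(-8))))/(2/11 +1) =-2992/65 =-46.03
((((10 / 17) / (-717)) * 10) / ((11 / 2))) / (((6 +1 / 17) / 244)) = -48800 / 812361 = -0.06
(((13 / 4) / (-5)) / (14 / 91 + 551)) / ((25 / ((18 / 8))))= -1521 / 14330000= -0.00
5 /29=0.17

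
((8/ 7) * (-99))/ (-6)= 132/ 7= 18.86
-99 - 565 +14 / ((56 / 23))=-2633 / 4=-658.25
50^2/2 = 1250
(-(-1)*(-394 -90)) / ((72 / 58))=-3509 / 9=-389.89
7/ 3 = 2.33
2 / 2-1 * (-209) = 210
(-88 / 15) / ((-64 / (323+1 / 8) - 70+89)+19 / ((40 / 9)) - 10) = -363968 / 811293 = -0.45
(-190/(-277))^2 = 36100/76729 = 0.47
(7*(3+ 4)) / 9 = 49 / 9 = 5.44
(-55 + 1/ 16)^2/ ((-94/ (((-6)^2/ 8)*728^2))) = -57584161089/ 752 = -76574682.30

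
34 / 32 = 1.06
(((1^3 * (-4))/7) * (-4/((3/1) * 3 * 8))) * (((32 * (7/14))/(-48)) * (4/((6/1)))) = -4/567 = -0.01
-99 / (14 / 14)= -99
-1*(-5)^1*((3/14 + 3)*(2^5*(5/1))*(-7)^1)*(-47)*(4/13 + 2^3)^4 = 115097366016000/28561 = 4029878716.29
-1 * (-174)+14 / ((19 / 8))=3418 / 19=179.89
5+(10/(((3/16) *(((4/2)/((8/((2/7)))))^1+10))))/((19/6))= 17875/2679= 6.67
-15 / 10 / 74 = -3 / 148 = -0.02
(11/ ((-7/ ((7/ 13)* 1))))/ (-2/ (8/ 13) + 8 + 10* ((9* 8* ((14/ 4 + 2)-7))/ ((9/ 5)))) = 44/ 30953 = 0.00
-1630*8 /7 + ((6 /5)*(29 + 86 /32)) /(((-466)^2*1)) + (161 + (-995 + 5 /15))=-491875680539 /182411040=-2696.52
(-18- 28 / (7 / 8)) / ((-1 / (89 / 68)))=2225 / 34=65.44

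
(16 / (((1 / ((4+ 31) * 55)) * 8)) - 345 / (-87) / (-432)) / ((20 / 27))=9646537 / 1856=5197.49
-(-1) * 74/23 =74/23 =3.22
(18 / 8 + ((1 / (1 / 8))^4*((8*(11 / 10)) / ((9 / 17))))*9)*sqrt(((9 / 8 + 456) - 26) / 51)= 12255277*sqrt(351798) / 4080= 1781597.73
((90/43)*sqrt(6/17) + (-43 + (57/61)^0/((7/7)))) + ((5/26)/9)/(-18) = -176909/4212 + 90*sqrt(102)/731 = -40.76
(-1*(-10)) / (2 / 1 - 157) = -2 / 31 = -0.06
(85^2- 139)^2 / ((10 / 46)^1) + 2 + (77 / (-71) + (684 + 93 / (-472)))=38701853694721 / 167560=230973106.32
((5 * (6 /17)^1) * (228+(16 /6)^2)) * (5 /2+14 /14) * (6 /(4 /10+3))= 740600 /289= 2562.63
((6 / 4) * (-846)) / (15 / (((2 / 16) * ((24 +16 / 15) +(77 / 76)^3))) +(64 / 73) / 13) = -207019481818851 / 760860593344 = -272.09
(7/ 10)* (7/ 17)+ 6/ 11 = 1559/ 1870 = 0.83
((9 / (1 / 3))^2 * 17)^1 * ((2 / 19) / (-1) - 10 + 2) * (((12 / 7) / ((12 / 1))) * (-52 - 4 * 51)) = 69797376 / 19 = 3673546.11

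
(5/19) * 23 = 6.05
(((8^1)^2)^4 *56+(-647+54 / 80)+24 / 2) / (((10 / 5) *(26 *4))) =4516939.72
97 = 97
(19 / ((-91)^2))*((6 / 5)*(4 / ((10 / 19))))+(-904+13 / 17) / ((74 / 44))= -1890064606 / 3519425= -537.04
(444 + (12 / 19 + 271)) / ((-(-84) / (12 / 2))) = 13597 / 266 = 51.12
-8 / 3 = -2.67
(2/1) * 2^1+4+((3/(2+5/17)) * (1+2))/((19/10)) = 10.06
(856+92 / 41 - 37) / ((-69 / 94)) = -3165074 / 2829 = -1118.80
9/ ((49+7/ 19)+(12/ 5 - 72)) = -0.44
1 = 1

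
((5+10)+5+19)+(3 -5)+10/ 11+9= 516/ 11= 46.91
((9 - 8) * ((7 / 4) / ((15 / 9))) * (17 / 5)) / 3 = 119 / 100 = 1.19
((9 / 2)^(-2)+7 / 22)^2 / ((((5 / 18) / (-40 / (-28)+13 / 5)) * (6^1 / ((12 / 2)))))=1.96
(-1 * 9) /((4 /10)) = -45 /2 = -22.50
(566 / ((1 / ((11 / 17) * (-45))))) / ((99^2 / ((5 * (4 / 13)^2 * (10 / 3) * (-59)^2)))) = -7880984000 / 853281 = -9236.09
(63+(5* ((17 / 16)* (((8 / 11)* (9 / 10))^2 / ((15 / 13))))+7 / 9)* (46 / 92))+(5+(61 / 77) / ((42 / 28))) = 13321823 / 190575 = 69.90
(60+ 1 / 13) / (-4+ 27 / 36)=-3124 / 169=-18.49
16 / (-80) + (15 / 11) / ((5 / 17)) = 244 / 55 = 4.44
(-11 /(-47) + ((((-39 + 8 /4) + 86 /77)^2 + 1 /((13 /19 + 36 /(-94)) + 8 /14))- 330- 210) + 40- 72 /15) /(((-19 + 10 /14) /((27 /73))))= -32184925199037 /2029125239680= -15.86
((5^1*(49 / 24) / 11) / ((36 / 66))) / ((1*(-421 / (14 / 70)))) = -49 / 60624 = -0.00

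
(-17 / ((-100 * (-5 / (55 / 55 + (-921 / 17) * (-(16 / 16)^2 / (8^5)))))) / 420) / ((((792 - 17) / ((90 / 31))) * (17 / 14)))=-1673931 / 6691635200000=-0.00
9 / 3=3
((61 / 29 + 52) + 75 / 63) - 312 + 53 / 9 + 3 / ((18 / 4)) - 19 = -491738 / 1827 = -269.15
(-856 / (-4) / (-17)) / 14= -107 / 119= -0.90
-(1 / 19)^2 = -0.00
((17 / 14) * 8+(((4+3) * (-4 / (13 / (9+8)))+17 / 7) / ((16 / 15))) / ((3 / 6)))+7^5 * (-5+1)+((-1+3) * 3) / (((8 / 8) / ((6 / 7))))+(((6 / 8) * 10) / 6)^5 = -6268878249 / 93184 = -67274.19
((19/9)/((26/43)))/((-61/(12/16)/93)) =-25327/6344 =-3.99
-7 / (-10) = 0.70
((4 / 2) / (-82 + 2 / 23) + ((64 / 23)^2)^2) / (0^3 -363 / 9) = -15797701129 / 10632278954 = -1.49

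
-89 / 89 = -1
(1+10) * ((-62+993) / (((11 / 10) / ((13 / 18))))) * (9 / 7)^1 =8645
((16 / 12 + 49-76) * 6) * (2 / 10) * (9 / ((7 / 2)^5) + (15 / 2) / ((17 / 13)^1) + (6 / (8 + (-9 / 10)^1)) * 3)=-3698716857 / 14490035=-255.26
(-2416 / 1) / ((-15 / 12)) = 1932.80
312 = 312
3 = 3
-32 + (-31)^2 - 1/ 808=750631/ 808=929.00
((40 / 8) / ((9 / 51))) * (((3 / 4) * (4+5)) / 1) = 765 / 4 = 191.25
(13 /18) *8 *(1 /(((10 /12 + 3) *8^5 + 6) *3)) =26 /1695825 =0.00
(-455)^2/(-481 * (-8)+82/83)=2454725/45638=53.79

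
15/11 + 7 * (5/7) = 70/11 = 6.36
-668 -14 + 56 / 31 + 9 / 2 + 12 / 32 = -167479 / 248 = -675.32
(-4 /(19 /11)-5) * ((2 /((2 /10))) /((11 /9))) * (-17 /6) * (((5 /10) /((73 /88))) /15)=9452 /1387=6.81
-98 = -98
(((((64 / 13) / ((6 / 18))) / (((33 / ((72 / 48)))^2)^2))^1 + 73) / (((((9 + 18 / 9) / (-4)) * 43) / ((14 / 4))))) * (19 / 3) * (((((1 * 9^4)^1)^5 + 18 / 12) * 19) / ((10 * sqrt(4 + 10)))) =-8130803312806467560832679667 * sqrt(14) / 360110036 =-84481622933075802750.97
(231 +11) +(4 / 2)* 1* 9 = 260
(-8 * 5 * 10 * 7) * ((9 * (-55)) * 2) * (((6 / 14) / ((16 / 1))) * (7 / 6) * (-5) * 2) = -866250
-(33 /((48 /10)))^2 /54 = -3025 /3456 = -0.88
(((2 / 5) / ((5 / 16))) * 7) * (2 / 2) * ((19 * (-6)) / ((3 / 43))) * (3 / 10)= -549024 / 125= -4392.19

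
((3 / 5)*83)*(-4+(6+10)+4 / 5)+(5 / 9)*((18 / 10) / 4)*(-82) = 30847 / 50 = 616.94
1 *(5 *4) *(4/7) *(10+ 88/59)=54240/413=131.33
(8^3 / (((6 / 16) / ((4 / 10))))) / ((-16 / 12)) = -2048 / 5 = -409.60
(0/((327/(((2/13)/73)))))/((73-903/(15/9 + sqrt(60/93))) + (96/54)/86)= 0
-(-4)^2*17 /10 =-136 /5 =-27.20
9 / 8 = 1.12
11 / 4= 2.75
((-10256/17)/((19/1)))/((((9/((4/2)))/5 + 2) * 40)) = -2564/9367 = -0.27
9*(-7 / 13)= -63 / 13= -4.85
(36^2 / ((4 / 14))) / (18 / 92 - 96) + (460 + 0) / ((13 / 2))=34408 / 1469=23.42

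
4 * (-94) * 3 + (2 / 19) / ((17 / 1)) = -1127.99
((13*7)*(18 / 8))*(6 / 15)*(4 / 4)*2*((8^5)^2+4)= 879394557132 / 5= 175878911426.40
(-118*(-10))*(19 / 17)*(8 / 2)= 89680 / 17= 5275.29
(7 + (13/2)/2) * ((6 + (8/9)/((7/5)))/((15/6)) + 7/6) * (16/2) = 98687/315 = 313.29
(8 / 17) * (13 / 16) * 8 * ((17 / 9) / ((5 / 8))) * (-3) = -416 / 15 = -27.73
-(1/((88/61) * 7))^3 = -226981/233744896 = -0.00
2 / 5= 0.40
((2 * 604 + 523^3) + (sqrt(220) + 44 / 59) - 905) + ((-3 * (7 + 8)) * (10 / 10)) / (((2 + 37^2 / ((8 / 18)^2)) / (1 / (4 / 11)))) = 143055985.56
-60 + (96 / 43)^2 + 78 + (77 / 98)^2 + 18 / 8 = 4684373 / 181202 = 25.85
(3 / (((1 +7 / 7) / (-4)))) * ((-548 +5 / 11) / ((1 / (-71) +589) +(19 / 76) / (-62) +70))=636317904 / 127636883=4.99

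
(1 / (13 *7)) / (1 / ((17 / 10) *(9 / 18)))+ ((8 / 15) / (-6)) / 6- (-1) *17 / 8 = 208307 / 98280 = 2.12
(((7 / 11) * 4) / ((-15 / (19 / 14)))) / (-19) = 2 / 165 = 0.01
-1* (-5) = 5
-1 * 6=-6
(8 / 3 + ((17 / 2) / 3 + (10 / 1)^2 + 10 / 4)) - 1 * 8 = 100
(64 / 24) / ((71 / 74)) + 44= 9964 / 213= 46.78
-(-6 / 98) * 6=18 / 49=0.37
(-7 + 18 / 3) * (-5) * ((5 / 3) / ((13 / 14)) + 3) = 23.97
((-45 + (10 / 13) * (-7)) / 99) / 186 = -655 / 239382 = -0.00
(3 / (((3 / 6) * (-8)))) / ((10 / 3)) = -9 / 40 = -0.22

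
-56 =-56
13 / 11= 1.18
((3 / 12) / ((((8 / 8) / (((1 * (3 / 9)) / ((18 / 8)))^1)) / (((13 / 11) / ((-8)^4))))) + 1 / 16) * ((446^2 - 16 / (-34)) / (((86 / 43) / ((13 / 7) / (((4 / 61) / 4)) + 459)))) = 3558016.20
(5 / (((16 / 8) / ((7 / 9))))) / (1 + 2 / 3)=1.17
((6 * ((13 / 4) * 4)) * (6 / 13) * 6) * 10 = 2160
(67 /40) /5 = 67 /200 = 0.34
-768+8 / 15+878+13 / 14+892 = 210727 / 210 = 1003.46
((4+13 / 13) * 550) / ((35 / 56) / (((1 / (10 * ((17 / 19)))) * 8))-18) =-1672000 / 10519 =-158.95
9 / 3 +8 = 11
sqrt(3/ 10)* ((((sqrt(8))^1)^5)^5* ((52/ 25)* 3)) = 21440476741632* sqrt(15)/ 125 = 664308874840.71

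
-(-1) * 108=108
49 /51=0.96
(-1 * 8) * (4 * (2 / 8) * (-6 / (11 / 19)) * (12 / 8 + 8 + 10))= 17784 / 11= 1616.73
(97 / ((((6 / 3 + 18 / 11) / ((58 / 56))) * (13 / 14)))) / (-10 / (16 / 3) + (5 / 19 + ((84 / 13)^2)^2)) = 1291653649 / 75606472270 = 0.02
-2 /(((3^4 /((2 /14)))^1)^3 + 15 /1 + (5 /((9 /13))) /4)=-72 /6562234073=-0.00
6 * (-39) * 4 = -936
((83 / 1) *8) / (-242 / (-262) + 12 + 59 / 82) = 7132688 / 146555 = 48.67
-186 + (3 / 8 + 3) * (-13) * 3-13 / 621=-1578065 / 4968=-317.65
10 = 10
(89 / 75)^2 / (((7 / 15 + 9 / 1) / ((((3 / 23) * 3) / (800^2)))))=23763 / 261280000000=0.00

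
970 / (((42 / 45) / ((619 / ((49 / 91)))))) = 58541925 / 49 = 1194733.16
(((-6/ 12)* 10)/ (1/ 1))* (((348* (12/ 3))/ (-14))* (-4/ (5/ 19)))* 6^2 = -1904256/ 7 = -272036.57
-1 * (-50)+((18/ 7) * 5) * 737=66680/ 7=9525.71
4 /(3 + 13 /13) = 1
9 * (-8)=-72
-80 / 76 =-1.05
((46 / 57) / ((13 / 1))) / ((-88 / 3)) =-23 / 10868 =-0.00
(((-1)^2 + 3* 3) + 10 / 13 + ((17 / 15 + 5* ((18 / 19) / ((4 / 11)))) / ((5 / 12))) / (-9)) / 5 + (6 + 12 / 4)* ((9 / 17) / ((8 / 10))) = 138967847 / 18895500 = 7.35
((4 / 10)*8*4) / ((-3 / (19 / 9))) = -9.01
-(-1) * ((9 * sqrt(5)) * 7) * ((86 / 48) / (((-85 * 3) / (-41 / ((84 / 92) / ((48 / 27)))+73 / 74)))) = 9483349 * sqrt(5) / 271728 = 78.04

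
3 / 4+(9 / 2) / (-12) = 3 / 8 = 0.38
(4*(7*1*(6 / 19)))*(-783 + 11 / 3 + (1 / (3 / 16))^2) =-378448 / 57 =-6639.44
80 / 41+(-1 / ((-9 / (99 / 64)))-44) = -109885 / 2624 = -41.88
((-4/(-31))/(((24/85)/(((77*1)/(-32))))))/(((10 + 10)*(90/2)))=-1309/1071360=-0.00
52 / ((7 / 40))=2080 / 7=297.14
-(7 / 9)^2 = -49 / 81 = -0.60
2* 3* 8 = 48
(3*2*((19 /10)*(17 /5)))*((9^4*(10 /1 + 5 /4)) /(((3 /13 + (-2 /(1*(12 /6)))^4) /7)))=5206881771 /320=16271505.53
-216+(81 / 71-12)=-16107 / 71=-226.86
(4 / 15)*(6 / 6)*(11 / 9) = 0.33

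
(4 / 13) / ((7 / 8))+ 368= 368.35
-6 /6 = -1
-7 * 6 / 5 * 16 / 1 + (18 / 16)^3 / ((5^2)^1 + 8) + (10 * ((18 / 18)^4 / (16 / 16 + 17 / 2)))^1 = -71323091 / 535040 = -133.30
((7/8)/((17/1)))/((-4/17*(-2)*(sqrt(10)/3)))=21*sqrt(10)/640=0.10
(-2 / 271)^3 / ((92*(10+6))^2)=-1 / 5390555299328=-0.00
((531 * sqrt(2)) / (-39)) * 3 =-531 * sqrt(2) / 13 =-57.77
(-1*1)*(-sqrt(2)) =sqrt(2) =1.41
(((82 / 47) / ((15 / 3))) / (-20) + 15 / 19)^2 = 1188249841 / 1993622500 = 0.60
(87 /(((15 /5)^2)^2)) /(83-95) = -29 /324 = -0.09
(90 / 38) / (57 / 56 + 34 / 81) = 204120 / 123899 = 1.65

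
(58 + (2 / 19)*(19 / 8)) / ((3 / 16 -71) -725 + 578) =-932 / 3485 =-0.27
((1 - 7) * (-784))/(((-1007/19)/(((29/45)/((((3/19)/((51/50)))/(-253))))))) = 1857963184/19875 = 93482.42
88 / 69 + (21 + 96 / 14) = 14071 / 483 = 29.13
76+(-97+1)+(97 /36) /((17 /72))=-146 /17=-8.59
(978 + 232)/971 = 1210/971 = 1.25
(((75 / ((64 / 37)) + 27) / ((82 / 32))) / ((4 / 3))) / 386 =13509 / 253216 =0.05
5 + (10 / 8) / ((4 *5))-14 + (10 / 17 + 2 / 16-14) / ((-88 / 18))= -37219 / 5984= -6.22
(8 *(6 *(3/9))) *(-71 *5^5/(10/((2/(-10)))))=71000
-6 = -6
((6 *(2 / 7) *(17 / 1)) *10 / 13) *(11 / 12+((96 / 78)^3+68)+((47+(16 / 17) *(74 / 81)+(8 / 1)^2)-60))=2120123510 / 771147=2749.31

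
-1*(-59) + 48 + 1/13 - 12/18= 4150/39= 106.41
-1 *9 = -9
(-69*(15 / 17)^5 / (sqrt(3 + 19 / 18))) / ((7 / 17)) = -157190625*sqrt(146) / 42679231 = -44.50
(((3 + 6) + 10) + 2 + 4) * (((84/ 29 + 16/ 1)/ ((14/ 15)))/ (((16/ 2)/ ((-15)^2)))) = 11559375/ 812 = 14235.68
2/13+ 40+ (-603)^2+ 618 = 4735473/13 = 364267.15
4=4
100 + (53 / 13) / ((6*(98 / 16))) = 191312 / 1911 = 100.11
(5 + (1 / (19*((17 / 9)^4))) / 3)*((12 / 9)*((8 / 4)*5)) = 317467280 / 4760697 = 66.69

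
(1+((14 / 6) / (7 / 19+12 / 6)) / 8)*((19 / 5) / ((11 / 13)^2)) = 3894943 / 653400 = 5.96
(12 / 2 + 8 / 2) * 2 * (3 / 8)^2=2.81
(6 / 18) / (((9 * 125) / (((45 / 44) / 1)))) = 1 / 3300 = 0.00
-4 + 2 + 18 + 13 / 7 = 125 / 7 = 17.86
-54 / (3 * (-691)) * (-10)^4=260.49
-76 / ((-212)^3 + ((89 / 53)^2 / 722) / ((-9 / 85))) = 1387219032 / 173915796738181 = 0.00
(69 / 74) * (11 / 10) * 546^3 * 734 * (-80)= -9803339233904.43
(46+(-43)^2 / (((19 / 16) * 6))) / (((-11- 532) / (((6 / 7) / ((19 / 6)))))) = -69656 / 457387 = -0.15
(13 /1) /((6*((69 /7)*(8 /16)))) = 91 /207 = 0.44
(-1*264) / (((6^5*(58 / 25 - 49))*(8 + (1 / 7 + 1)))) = 1925 / 24198912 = 0.00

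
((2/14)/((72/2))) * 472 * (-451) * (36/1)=-212872/7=-30410.29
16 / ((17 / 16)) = 256 / 17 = 15.06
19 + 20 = 39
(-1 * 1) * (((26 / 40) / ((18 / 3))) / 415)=-0.00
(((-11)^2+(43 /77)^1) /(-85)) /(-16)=117 /1309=0.09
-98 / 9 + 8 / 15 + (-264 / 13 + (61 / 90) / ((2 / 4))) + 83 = 698 / 13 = 53.69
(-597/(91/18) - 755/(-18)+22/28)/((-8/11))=339449/3276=103.62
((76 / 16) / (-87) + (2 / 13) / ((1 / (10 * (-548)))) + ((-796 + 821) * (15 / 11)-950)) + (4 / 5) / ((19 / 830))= -1724.09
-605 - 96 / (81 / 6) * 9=-669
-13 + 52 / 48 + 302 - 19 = 3253 / 12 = 271.08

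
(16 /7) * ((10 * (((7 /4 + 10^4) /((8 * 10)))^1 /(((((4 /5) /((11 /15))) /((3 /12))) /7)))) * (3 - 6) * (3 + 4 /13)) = -18923311 /416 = -45488.73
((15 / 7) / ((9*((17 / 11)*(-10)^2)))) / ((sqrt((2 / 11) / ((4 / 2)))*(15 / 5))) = 0.00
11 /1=11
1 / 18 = 0.06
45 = 45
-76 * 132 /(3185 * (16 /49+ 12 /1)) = -2508 /9815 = -0.26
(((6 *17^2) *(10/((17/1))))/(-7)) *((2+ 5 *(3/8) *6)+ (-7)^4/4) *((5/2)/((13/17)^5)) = -2221259787225/2599051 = -854642.63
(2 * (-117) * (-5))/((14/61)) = 35685/7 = 5097.86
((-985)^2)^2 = 941336550625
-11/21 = -0.52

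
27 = 27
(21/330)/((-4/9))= -63/440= -0.14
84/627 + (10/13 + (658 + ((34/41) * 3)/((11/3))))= 73475422/111397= 659.58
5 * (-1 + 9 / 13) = -20 / 13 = -1.54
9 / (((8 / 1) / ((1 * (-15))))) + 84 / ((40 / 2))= -507 / 40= -12.68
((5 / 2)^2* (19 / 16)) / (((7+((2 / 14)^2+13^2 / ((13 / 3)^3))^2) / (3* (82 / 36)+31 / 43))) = 375650795975 / 76372606848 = 4.92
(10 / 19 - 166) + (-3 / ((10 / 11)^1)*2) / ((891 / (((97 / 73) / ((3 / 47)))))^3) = -3539193269424351461 / 21388243610682135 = -165.47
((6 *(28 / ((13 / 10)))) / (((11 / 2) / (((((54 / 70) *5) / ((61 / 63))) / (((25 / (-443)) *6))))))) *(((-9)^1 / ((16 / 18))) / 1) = 2798.90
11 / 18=0.61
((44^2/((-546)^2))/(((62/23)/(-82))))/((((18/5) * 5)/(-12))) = 912824/6931197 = 0.13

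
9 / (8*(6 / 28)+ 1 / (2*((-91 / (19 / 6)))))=9828 / 1853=5.30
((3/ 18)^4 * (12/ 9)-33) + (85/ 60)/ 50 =-1602373/ 48600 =-32.97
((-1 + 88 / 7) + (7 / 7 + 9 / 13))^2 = 1456849 / 8281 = 175.93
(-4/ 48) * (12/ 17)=-1/ 17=-0.06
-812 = -812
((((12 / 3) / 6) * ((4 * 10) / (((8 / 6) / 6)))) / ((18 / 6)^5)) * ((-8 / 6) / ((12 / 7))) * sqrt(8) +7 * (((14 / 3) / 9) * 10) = 980 / 27-560 * sqrt(2) / 729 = 35.21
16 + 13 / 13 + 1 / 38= 647 / 38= 17.03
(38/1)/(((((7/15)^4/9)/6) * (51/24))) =831060000/40817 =20360.63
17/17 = 1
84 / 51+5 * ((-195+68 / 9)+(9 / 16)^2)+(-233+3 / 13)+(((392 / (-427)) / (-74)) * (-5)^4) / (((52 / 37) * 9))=-36220860347 / 31060224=-1166.15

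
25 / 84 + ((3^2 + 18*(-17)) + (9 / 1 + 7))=-23579 / 84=-280.70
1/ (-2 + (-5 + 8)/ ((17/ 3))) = -17/ 25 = -0.68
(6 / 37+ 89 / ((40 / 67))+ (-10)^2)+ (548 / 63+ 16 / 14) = 24156473 / 93240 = 259.08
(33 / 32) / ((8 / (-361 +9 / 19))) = -113025 / 2432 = -46.47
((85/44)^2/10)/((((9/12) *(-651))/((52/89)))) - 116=-4879409609/42063714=-116.00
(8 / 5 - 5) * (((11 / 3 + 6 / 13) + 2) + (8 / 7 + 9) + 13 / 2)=-211361 / 2730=-77.42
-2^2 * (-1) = 4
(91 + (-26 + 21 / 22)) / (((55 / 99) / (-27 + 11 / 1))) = -104472 / 55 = -1899.49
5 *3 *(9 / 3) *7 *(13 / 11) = 4095 / 11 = 372.27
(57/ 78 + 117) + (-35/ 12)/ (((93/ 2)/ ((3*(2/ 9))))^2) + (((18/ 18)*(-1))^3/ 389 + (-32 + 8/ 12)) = 204050436553/ 2361851622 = 86.39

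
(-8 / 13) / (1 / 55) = -440 / 13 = -33.85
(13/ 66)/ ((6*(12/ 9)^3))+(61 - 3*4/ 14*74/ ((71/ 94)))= -22.96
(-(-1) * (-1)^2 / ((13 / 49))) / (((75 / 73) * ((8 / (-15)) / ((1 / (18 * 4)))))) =-3577 / 37440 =-0.10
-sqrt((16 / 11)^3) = -64* sqrt(11) / 121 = -1.75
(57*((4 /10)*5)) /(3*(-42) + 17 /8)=-912 /991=-0.92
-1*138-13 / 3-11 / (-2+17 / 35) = -135.07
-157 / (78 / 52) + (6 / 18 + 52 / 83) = -103.71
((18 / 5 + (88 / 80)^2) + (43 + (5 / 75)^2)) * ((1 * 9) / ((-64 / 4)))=-43033 / 1600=-26.90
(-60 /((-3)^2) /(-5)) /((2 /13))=26 /3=8.67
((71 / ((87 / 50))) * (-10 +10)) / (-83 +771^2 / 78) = 0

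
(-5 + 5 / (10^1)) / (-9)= 1 / 2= 0.50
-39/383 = -0.10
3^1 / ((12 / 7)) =7 / 4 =1.75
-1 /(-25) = 1 /25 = 0.04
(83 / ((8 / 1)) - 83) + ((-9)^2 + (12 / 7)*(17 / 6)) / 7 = -23661 / 392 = -60.36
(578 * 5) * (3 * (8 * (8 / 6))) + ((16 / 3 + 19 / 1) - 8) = 277489 / 3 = 92496.33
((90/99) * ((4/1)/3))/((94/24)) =160/517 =0.31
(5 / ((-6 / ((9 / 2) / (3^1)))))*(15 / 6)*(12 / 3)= -25 / 2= -12.50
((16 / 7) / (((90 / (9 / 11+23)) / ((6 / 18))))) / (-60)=-0.00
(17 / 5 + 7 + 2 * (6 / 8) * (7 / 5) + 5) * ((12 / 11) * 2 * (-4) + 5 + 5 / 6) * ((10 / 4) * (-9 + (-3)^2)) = 0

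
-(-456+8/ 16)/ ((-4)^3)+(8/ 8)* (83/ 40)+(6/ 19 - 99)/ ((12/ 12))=-1261313/ 12160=-103.73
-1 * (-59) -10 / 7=403 / 7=57.57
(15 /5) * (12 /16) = 9 /4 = 2.25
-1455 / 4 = -363.75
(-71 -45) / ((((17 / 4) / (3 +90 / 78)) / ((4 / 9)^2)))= -14848 / 663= -22.40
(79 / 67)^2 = 6241 / 4489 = 1.39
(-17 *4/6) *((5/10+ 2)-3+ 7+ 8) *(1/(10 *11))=-493/330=-1.49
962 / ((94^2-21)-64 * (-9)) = 962 / 9391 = 0.10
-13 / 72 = -0.18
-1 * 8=-8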